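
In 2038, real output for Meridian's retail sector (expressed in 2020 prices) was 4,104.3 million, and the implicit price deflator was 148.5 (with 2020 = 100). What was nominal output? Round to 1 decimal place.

Nominal output = Real × (implicit price deflator/100) = 4104.3 × 1.485 = 6094.89.

6,094.9 million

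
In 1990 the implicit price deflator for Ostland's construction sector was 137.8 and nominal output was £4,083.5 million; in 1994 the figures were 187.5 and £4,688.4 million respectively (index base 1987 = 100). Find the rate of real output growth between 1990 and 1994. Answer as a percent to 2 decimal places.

-15.62%

Real output 1990 = 4083.5 / 1.378 = 2963.35.
Real output 1994 = 4688.4 / 1.875 = 2500.48.
Real growth = 2500.48 / 2963.35 − 1 = -0.1562.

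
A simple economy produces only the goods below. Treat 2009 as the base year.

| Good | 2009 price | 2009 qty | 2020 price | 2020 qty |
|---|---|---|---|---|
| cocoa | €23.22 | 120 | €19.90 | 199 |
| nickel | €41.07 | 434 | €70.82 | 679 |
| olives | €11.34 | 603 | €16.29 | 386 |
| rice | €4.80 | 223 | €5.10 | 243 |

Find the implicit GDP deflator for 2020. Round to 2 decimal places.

156.56

Nominal GDP 2020 = 19.90·199 + 70.82·679 + 16.29·386 + 5.10·243 = 59574.12.
Real GDP 2020 (at 2009 prices) = 23.22·199 + 41.07·679 + 11.34·386 + 4.80·243 = 38050.95.
Deflator = Nominal/Real × 100 = 59574.12/38050.95 × 100 = 156.564.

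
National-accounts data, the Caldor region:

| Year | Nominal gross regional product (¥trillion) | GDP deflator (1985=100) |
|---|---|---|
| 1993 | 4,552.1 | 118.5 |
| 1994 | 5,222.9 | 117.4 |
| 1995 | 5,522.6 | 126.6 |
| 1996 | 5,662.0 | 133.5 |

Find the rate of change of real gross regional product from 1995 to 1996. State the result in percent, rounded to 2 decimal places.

-2.77%

Real gross regional product 1995 = 5522.6/1.266 = 4362.24.
Real gross regional product 1996 = 5662.0/1.335 = 4241.20.
Change = 4241.20/4362.24 − 1 = -0.0277.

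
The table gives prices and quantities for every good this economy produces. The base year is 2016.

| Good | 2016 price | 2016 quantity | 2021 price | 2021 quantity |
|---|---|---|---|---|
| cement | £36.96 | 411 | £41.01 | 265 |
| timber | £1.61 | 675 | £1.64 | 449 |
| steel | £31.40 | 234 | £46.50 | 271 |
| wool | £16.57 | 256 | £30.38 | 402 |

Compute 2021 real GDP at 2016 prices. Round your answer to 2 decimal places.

£25687.83

Real GDP 2021 = Σ (p_2016 × q_2021) = 36.96·265 + 1.61·449 + 31.40·271 + 16.57·402 = 25687.83.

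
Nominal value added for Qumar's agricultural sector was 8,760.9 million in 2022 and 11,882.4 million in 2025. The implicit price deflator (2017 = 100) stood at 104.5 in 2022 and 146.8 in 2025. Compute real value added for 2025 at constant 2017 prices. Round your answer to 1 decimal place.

Real value added = Nominal / (implicit price deflator/100) = 11882.4 / 1.468 = 8094.28.

8,094.3 million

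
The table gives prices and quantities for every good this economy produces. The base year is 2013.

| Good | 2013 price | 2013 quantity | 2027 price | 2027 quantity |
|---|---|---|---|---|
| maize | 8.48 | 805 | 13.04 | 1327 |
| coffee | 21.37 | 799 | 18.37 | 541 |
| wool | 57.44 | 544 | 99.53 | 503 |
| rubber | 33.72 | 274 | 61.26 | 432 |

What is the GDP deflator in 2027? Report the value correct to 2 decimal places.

156.58

Nominal GDP 2027 = 13.04·1327 + 18.37·541 + 99.53·503 + 61.26·432 = 103770.16.
Real GDP 2027 (at 2013 prices) = 8.48·1327 + 21.37·541 + 57.44·503 + 33.72·432 = 66273.49.
Deflator = Nominal/Real × 100 = 103770.16/66273.49 × 100 = 156.579.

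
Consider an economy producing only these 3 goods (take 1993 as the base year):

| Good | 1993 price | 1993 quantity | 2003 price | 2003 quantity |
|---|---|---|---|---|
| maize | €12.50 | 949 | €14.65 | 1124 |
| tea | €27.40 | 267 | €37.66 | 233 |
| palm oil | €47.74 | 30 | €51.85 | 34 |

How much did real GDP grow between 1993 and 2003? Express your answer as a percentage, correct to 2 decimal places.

7.02%

Real GDP 1993 = Nominal GDP 1993 = 12.50·949 + 27.40·267 + 47.74·30 = 20610.50.
Real GDP 2003 (at 1993 prices) = 12.50·1124 + 27.40·233 + 47.74·34 = 22057.36.
Real growth = 22057.36/20610.50 − 1 = 0.0702.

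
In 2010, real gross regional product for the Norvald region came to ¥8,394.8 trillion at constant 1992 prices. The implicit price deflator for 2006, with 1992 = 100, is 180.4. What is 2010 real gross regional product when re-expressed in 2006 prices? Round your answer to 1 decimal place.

¥15,144.2 trillion

Real gross regional product in 2006 prices = Real gross regional product in 1992 prices × (P_2006/P_1992) = 8394.8 × 1.804 = 15144.22.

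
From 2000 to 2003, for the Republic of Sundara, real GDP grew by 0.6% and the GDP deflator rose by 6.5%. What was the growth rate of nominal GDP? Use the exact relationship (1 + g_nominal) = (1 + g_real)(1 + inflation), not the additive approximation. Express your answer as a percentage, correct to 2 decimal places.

7.14%

(1 + g_nom) = (1 + g_real)(1 + π) = 1.0060 × 1.0650 = 1.07139.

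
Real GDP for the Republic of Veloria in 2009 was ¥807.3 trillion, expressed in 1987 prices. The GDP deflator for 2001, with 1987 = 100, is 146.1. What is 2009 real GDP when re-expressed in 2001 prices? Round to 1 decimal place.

¥1,179.5 trillion

Real GDP in 2001 prices = Real GDP in 1987 prices × (P_2001/P_1987) = 807.3 × 1.461 = 1179.47.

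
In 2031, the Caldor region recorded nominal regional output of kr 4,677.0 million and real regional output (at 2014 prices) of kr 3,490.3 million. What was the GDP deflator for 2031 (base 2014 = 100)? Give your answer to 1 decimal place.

GDP deflator = (Nominal / Real) × 100 = 4677.0 / 3490.3 × 100 = 134.00.

134.0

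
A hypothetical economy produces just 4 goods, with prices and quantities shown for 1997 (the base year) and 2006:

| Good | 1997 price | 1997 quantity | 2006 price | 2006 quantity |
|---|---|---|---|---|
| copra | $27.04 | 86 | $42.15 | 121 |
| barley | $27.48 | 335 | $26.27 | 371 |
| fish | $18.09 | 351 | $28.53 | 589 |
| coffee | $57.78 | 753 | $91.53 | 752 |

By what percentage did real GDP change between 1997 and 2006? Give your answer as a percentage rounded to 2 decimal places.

Real GDP 1997 = Nominal GDP 1997 = 27.04·86 + 27.48·335 + 18.09·351 + 57.78·753 = 61389.17.
Real GDP 2006 (at 1997 prices) = 27.04·121 + 27.48·371 + 18.09·589 + 57.78·752 = 67572.49.
Real growth = 67572.49/61389.17 − 1 = 0.1007.

10.07%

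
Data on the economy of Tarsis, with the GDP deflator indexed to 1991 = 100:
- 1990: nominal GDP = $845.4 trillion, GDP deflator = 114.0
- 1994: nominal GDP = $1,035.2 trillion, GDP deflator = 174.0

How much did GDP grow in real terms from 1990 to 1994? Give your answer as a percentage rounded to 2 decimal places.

-19.77%

Deflate each year: 1990 → 845.4/1.140 = 741.58; 1994 → 1035.2/1.740 = 594.94.
So real GDP changed by 594.94/741.58 − 1 = -0.1977, i.e. -19.77%.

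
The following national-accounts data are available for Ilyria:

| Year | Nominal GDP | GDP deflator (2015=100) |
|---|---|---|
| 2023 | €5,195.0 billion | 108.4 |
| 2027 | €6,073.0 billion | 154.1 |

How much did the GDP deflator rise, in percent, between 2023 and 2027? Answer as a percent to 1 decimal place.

42.2%

Price-level change = 154.1 / 108.4 − 1 = 0.4216.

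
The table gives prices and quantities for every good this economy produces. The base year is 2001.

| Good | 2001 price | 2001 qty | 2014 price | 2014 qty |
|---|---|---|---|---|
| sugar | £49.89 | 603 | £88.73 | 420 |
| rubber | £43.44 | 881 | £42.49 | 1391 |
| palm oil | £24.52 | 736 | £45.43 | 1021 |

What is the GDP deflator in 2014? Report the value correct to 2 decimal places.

Nominal GDP 2014 = 88.73·420 + 42.49·1391 + 45.43·1021 = 142754.22.
Real GDP 2014 (at 2001 prices) = 49.89·420 + 43.44·1391 + 24.52·1021 = 106413.76.
Deflator = Nominal/Real × 100 = 142754.22/106413.76 × 100 = 134.150.

134.15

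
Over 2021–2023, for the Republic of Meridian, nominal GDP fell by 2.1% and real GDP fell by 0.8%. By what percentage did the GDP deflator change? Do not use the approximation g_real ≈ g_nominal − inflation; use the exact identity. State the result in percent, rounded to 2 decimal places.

-1.31%

(1 + g_nom) = (1 + g_real)(1 + π), so π = 0.9790 / 0.9920 − 1 = -0.01310.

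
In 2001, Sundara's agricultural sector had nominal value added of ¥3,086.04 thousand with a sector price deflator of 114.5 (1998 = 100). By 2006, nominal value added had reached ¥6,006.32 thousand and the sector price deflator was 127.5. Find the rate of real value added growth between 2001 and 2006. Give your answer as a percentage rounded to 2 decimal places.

Real value added 2001 = 3086.04 / 1.145 = 2695.23.
Real value added 2006 = 6006.32 / 1.275 = 4710.84.
Real growth = 4710.84 / 2695.23 − 1 = 0.7478.

74.78%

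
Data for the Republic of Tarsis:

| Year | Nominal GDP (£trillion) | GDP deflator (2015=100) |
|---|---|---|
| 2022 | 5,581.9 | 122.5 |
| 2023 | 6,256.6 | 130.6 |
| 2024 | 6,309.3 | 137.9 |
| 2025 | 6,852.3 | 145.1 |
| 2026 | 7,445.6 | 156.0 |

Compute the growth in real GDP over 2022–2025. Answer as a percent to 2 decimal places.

3.64%

Real GDP 2022 = 5581.9/1.225 = 4556.65.
Real GDP 2025 = 6852.3/1.451 = 4722.47.
Change = 4722.47/4556.65 − 1 = 0.0364.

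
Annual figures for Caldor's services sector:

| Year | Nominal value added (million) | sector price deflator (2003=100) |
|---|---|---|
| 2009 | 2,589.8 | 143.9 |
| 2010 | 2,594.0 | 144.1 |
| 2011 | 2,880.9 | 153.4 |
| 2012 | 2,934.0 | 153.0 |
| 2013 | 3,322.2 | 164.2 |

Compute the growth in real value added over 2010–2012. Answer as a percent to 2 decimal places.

6.53%

Real value added 2010 = 2594.0/1.441 = 1800.14.
Real value added 2012 = 2934.0/1.530 = 1917.65.
Change = 1917.65/1800.14 − 1 = 0.0653.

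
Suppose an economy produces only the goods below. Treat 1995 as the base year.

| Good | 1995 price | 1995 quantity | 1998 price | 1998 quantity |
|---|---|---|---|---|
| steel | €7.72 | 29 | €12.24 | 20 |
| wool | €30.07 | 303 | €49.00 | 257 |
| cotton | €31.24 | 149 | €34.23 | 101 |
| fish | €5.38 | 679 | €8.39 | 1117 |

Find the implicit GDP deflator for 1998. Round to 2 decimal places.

150.56

Nominal GDP 1998 = 12.24·20 + 49.00·257 + 34.23·101 + 8.39·1117 = 25666.66.
Real GDP 1998 (at 1995 prices) = 7.72·20 + 30.07·257 + 31.24·101 + 5.38·1117 = 17047.09.
Deflator = Nominal/Real × 100 = 25666.66/17047.09 × 100 = 150.563.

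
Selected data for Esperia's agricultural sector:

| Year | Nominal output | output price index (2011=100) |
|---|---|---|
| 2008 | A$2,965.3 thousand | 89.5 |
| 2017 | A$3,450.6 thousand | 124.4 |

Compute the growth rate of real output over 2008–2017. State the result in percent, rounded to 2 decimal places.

Deflate each year: 2008 → 2965.3/0.895 = 3313.18; 2017 → 3450.6/1.244 = 2773.79.
So real output changed by 2773.79/3313.18 − 1 = -0.1628, i.e. -16.28%.

-16.28%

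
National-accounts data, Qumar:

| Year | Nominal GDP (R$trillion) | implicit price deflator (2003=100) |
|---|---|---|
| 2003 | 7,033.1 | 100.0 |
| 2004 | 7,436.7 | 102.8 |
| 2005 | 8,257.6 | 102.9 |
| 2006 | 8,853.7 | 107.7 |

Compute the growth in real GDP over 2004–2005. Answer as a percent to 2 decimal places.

10.93%

Real GDP 2004 = 7436.7/1.028 = 7234.14.
Real GDP 2005 = 8257.6/1.029 = 8024.88.
Change = 8024.88/7234.14 − 1 = 0.1093.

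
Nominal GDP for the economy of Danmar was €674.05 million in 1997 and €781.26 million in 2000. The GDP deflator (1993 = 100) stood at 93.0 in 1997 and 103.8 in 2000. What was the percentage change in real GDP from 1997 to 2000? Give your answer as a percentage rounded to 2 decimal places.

3.85%

Real GDP 1997 = 674.05 / 0.930 = 724.78.
Real GDP 2000 = 781.26 / 1.038 = 752.66.
Real growth = 752.66 / 724.78 − 1 = 0.0385.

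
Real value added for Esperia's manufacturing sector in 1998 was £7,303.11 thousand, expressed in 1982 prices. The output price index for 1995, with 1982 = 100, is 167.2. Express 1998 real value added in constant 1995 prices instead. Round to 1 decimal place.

£12,210.8 thousand

Real value added in 1995 prices = Real value added in 1982 prices × (P_1995/P_1982) = 7303.11 × 1.672 = 12210.80.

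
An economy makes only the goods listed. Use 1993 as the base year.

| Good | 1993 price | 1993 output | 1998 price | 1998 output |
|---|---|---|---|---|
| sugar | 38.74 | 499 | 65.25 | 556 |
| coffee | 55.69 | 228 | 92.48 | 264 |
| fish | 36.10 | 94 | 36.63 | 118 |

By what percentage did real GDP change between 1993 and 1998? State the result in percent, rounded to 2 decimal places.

14.34%

Real GDP 1993 = Nominal GDP 1993 = 38.74·499 + 55.69·228 + 36.10·94 = 35421.98.
Real GDP 1998 (at 1993 prices) = 38.74·556 + 55.69·264 + 36.10·118 = 40501.40.
Real growth = 40501.40/35421.98 − 1 = 0.1434.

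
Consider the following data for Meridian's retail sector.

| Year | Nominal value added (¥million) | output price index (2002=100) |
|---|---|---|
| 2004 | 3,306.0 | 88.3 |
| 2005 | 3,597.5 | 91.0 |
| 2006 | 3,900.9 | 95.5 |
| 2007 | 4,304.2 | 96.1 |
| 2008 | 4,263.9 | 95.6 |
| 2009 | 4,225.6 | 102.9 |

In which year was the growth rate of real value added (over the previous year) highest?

2007

2005: real = 3597.5/0.910 = 3953.30; growth vs 2004 (3744.05) = 5.59%.
2006: real = 3900.9/0.955 = 4084.71; growth vs 2005 (3953.30) = 3.32%.
2007: real = 4304.2/0.961 = 4478.88; growth vs 2006 (4084.71) = 9.65%.
2008: real = 4263.9/0.956 = 4460.15; growth vs 2007 (4478.88) = -0.42%.
2009: real = 4225.6/1.029 = 4106.51; growth vs 2008 (4460.15) = -7.93%.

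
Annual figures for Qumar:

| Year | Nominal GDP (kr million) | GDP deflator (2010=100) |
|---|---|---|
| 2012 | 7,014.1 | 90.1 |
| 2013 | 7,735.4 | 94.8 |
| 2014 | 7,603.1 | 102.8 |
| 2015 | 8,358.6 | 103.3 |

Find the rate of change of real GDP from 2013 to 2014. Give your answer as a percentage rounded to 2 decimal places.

-9.36%

Real GDP 2013 = 7735.4/0.948 = 8159.70.
Real GDP 2014 = 7603.1/1.028 = 7396.01.
Change = 7396.01/8159.70 − 1 = -0.0936.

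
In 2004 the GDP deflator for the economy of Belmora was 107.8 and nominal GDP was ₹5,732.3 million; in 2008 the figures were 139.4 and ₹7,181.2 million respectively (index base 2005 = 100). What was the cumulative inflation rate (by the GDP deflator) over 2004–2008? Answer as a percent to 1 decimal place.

Price-level change = 139.4 / 107.8 − 1 = 0.2931.

29.3%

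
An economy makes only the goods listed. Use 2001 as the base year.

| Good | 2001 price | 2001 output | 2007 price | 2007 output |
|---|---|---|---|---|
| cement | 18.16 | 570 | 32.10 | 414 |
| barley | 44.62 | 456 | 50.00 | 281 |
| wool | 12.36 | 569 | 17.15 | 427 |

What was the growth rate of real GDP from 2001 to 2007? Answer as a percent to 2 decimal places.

Real GDP 2001 = Nominal GDP 2001 = 18.16·570 + 44.62·456 + 12.36·569 = 37730.76.
Real GDP 2007 (at 2001 prices) = 18.16·414 + 44.62·281 + 12.36·427 = 25334.18.
Real growth = 25334.18/37730.76 − 1 = -0.3286.

-32.86%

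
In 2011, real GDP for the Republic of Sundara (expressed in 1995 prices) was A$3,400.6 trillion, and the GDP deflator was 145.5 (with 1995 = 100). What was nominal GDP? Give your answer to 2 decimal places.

Nominal GDP = Real × (GDP deflator/100) = 3400.6 × 1.455 = 4947.87.

A$4,947.87 trillion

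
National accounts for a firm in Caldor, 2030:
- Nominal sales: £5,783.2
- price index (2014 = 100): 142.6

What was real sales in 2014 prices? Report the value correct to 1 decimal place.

£4,055.5

Real sales = Nominal / (price index/100) = 5783.2 / 1.426 = 4055.54.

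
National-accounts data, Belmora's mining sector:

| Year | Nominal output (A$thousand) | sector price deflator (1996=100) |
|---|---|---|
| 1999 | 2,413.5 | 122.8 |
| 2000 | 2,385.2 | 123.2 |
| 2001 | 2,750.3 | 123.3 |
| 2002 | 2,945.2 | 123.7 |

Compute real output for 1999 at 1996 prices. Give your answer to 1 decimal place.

A$1,965.4 thousand

Real output 1999 = 2413.5 / 1.228 = 1965.39.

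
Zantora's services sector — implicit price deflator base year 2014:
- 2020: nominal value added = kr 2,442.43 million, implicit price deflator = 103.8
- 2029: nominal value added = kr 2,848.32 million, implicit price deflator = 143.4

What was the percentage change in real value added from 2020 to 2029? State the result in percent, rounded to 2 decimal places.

-15.59%

Deflate each year: 2020 → 2442.43/1.038 = 2353.02; 2029 → 2848.32/1.434 = 1986.28.
So real value added changed by 1986.28/2353.02 − 1 = -0.1559, i.e. -15.59%.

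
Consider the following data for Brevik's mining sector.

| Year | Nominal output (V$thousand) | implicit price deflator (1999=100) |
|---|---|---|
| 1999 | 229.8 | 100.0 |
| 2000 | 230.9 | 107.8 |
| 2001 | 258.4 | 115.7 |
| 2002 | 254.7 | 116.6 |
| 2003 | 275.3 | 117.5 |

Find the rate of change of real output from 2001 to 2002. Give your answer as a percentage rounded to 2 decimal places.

Real output 2001 = 258.4/1.157 = 223.34.
Real output 2002 = 254.7/1.166 = 218.44.
Change = 218.44/223.34 − 1 = -0.0219.

-2.19%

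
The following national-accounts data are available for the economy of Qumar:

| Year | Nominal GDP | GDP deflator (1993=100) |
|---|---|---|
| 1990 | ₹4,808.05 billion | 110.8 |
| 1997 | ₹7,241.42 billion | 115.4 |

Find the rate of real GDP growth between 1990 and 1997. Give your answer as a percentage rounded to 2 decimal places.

Deflate each year: 1990 → 4808.05/1.108 = 4339.40; 1997 → 7241.42/1.154 = 6275.06.
So real GDP changed by 6275.06/4339.40 − 1 = 0.4461, i.e. 44.61%.

44.61%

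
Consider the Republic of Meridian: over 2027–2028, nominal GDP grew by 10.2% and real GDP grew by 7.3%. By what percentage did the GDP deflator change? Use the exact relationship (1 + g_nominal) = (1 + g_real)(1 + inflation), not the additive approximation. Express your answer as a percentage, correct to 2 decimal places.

2.70%

(1 + g_nom) = (1 + g_real)(1 + π), so π = 1.1020 / 1.0730 − 1 = 0.02703.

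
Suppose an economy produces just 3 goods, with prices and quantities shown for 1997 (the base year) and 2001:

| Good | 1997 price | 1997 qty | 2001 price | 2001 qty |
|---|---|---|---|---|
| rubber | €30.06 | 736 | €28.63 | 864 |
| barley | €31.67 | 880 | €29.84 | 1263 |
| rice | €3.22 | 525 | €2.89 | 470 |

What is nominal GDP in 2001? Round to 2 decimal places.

Nominal GDP 2001 = Σ (p_2001 × q_2001) = 28.63·864 + 29.84·1263 + 2.89·470 = 63782.54.

€63782.54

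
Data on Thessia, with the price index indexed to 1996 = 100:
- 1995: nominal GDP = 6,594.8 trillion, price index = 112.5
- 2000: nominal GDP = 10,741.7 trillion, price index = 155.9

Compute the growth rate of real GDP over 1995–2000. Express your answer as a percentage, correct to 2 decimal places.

Deflate each year: 1995 → 6594.8/1.125 = 5862.04; 2000 → 10741.7/1.559 = 6890.12.
So real GDP changed by 6890.12/5862.04 − 1 = 0.1754, i.e. 17.54%.

17.54%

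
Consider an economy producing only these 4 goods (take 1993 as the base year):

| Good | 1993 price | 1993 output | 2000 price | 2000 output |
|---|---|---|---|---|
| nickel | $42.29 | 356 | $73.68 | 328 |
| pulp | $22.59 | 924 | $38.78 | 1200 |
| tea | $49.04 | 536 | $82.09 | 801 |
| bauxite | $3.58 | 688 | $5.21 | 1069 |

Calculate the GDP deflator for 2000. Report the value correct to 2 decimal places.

168.90

Nominal GDP 2000 = 73.68·328 + 38.78·1200 + 82.09·801 + 5.21·1069 = 142026.62.
Real GDP 2000 (at 1993 prices) = 42.29·328 + 22.59·1200 + 49.04·801 + 3.58·1069 = 84087.18.
Deflator = Nominal/Real × 100 = 142026.62/84087.18 × 100 = 168.904.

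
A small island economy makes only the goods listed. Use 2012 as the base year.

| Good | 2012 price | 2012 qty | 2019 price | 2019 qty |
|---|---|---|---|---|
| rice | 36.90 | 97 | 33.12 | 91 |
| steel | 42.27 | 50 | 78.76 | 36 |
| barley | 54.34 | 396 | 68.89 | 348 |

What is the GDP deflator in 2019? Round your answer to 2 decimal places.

125.36

Nominal GDP 2019 = 33.12·91 + 78.76·36 + 68.89·348 = 29823.00.
Real GDP 2019 (at 2012 prices) = 36.90·91 + 42.27·36 + 54.34·348 = 23789.94.
Deflator = Nominal/Real × 100 = 29823.00/23789.94 × 100 = 125.360.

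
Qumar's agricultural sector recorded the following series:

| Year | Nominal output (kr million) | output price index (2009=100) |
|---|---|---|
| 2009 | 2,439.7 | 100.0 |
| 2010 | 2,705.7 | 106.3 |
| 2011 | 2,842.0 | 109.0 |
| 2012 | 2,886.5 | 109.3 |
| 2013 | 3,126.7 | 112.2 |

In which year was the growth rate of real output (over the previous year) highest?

2013

2010: real = 2705.7/1.063 = 2545.34; growth vs 2009 (2439.70) = 4.33%.
2011: real = 2842.0/1.090 = 2607.34; growth vs 2010 (2545.34) = 2.44%.
2012: real = 2886.5/1.093 = 2640.90; growth vs 2011 (2607.34) = 1.29%.
2013: real = 3126.7/1.122 = 2786.72; growth vs 2012 (2640.90) = 5.52%.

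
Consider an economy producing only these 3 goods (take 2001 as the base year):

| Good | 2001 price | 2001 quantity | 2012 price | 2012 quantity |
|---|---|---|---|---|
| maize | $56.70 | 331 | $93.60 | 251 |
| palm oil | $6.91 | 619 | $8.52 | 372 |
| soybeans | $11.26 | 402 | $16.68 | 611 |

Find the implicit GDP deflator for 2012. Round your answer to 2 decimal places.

155.62

Nominal GDP 2012 = 93.60·251 + 8.52·372 + 16.68·611 = 36854.52.
Real GDP 2012 (at 2001 prices) = 56.70·251 + 6.91·372 + 11.26·611 = 23682.08.
Deflator = Nominal/Real × 100 = 36854.52/23682.08 × 100 = 155.622.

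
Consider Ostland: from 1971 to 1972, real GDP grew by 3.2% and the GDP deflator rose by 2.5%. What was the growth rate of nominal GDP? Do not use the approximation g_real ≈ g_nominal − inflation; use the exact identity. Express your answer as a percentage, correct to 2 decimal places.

(1 + g_nom) = (1 + g_real)(1 + π) = 1.0320 × 1.0250 = 1.05780.

5.78%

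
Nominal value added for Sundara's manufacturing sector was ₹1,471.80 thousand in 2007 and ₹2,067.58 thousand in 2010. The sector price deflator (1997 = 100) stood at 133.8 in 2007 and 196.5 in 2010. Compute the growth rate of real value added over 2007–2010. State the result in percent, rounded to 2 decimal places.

-4.35%

Deflate each year: 2007 → 1471.80/1.338 = 1100.00; 2010 → 2067.58/1.965 = 1052.20.
So real value added changed by 1052.20/1100.00 − 1 = -0.0435, i.e. -4.35%.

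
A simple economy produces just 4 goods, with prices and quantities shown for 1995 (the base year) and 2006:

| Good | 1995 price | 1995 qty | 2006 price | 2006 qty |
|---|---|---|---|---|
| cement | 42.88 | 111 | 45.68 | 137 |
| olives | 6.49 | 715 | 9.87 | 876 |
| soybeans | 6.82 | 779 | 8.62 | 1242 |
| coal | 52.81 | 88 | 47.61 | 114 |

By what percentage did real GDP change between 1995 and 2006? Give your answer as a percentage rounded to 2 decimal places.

34.56%

Real GDP 1995 = Nominal GDP 1995 = 42.88·111 + 6.49·715 + 6.82·779 + 52.81·88 = 19360.09.
Real GDP 2006 (at 1995 prices) = 42.88·137 + 6.49·876 + 6.82·1242 + 52.81·114 = 26050.58.
Real growth = 26050.58/19360.09 − 1 = 0.3456.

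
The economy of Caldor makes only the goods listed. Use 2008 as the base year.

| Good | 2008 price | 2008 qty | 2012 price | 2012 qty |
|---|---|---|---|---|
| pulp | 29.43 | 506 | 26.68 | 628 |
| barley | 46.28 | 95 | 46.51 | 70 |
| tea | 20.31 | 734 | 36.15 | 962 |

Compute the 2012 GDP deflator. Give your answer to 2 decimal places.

132.79

Nominal GDP 2012 = 26.68·628 + 46.51·70 + 36.15·962 = 54787.04.
Real GDP 2012 (at 2008 prices) = 29.43·628 + 46.28·70 + 20.31·962 = 41259.86.
Deflator = Nominal/Real × 100 = 54787.04/41259.86 × 100 = 132.785.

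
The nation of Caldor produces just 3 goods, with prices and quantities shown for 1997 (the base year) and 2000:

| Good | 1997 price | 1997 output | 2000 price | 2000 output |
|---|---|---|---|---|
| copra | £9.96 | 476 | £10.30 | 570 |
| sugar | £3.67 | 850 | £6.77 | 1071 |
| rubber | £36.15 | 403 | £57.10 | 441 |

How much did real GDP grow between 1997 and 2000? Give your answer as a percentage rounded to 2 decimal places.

Real GDP 1997 = Nominal GDP 1997 = 9.96·476 + 3.67·850 + 36.15·403 = 22428.91.
Real GDP 2000 (at 1997 prices) = 9.96·570 + 3.67·1071 + 36.15·441 = 25549.92.
Real growth = 25549.92/22428.91 − 1 = 0.1392.

13.92%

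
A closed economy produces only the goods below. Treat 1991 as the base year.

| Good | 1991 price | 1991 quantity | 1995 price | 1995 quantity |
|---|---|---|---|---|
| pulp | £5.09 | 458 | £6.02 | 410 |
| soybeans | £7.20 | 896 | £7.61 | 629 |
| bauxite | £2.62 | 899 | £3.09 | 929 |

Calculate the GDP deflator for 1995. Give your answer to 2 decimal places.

Nominal GDP 1995 = 6.02·410 + 7.61·629 + 3.09·929 = 10125.50.
Real GDP 1995 (at 1991 prices) = 5.09·410 + 7.20·629 + 2.62·929 = 9049.68.
Deflator = Nominal/Real × 100 = 10125.50/9049.68 × 100 = 111.888.

111.89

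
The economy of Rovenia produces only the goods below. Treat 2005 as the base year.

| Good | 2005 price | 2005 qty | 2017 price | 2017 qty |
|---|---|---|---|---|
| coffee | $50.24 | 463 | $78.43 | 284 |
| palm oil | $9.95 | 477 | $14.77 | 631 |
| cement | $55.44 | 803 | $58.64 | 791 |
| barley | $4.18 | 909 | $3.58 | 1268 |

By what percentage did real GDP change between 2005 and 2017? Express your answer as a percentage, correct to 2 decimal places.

Real GDP 2005 = Nominal GDP 2005 = 50.24·463 + 9.95·477 + 55.44·803 + 4.18·909 = 76325.21.
Real GDP 2017 (at 2005 prices) = 50.24·284 + 9.95·631 + 55.44·791 + 4.18·1268 = 69699.89.
Real growth = 69699.89/76325.21 − 1 = -0.0868.

-8.68%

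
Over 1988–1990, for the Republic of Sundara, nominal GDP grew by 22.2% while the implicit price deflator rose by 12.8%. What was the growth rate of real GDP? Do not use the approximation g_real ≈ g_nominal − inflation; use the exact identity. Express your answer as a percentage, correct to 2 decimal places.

(1 + g_nom) = (1 + g_real)(1 + π), so g_real = 1.2220 / 1.1280 − 1 = 0.08333.

8.33%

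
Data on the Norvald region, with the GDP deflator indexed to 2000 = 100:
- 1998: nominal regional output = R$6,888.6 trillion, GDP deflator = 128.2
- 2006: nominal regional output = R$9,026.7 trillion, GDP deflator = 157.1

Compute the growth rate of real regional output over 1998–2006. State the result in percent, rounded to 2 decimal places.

6.93%

Real regional output 1998 = 6888.6 / 1.282 = 5373.32.
Real regional output 2006 = 9026.7 / 1.571 = 5745.83.
Real growth = 5745.83 / 5373.32 − 1 = 0.0693.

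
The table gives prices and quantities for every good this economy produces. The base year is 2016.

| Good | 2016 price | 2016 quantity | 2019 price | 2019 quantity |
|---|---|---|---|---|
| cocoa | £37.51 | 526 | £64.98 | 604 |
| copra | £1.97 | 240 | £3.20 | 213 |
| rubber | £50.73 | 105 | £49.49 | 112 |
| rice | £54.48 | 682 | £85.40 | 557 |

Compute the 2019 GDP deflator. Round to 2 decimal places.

Nominal GDP 2019 = 64.98·604 + 3.20·213 + 49.49·112 + 85.40·557 = 93040.20.
Real GDP 2019 (at 2016 prices) = 37.51·604 + 1.97·213 + 50.73·112 + 54.48·557 = 59102.77.
Deflator = Nominal/Real × 100 = 93040.20/59102.77 × 100 = 157.421.

157.42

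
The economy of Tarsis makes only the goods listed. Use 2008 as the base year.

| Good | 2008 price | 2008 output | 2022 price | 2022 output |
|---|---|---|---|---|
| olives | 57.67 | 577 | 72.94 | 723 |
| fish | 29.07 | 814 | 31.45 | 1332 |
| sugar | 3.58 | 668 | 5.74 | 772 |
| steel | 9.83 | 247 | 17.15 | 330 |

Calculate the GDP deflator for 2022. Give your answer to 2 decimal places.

Nominal GDP 2022 = 72.94·723 + 31.45·1332 + 5.74·772 + 17.15·330 = 104717.80.
Real GDP 2022 (at 2008 prices) = 57.67·723 + 29.07·1332 + 3.58·772 + 9.83·330 = 86424.31.
Deflator = Nominal/Real × 100 = 104717.80/86424.31 × 100 = 121.167.

121.17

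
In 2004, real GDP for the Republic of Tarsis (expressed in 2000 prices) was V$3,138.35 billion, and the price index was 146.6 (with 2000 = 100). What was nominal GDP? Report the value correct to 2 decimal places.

V$4,600.82 billion

Nominal GDP = Real × (price index/100) = 3138.35 × 1.466 = 4600.82.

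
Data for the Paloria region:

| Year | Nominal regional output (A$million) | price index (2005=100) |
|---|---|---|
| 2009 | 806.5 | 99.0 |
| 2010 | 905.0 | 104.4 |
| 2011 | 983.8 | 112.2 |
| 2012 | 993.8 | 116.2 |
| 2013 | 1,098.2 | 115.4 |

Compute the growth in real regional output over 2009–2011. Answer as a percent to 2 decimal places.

7.63%

Real regional output 2009 = 806.5/0.990 = 814.65.
Real regional output 2011 = 983.8/1.122 = 876.83.
Change = 876.83/814.65 − 1 = 0.0763.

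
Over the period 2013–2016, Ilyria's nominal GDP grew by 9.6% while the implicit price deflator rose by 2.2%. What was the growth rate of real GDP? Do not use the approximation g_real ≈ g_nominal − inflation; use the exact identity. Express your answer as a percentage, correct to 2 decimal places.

(1 + g_nom) = (1 + g_real)(1 + π), so g_real = 1.0960 / 1.0220 − 1 = 0.07241.

7.24%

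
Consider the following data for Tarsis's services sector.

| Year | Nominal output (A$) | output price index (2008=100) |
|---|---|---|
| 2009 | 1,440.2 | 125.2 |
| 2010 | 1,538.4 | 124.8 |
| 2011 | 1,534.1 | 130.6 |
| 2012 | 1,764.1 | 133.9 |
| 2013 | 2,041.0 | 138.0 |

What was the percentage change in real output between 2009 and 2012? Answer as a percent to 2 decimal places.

Real output 2009 = 1440.2/1.252 = 1150.32.
Real output 2012 = 1764.1/1.339 = 1317.48.
Change = 1317.48/1150.32 − 1 = 0.1453.

14.53%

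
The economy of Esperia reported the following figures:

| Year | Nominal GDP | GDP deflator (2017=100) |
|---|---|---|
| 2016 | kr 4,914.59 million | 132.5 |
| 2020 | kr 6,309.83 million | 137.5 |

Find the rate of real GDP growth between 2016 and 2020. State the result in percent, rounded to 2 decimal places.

23.72%

Deflate each year: 2016 → 4914.59/1.325 = 3709.12; 2020 → 6309.83/1.375 = 4588.97.
So real GDP changed by 4588.97/3709.12 − 1 = 0.2372, i.e. 23.72%.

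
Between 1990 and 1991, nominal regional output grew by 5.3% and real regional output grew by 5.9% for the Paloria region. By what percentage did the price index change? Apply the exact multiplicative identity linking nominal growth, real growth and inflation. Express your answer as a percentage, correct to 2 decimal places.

-0.57%

(1 + g_nom) = (1 + g_real)(1 + π), so π = 1.0530 / 1.0590 − 1 = -0.00567.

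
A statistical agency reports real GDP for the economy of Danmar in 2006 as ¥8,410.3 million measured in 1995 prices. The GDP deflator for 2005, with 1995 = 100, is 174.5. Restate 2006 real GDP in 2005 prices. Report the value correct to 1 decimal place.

Real GDP in 2005 prices = Real GDP in 1995 prices × (P_2005/P_1995) = 8410.3 × 1.745 = 14675.97.

¥14,676.0 million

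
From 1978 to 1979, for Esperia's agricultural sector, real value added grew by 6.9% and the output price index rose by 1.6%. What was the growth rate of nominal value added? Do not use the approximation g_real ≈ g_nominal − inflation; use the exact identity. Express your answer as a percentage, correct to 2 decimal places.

8.61%

(1 + g_nom) = (1 + g_real)(1 + π) = 1.0690 × 1.0160 = 1.08610.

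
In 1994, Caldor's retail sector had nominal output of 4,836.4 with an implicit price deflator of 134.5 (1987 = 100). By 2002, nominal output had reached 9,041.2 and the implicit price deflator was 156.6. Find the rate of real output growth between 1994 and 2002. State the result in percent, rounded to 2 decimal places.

Deflate each year: 1994 → 4836.4/1.345 = 3595.84; 2002 → 9041.2/1.566 = 5773.44.
So real output changed by 5773.44/3595.84 − 1 = 0.6056, i.e. 60.56%.

60.56%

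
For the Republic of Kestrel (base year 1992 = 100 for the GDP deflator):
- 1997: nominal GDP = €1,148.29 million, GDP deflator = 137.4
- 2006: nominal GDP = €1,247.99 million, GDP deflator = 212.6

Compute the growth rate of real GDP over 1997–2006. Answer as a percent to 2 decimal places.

Deflate each year: 1997 → 1148.29/1.374 = 835.73; 2006 → 1247.99/2.126 = 587.01.
So real GDP changed by 587.01/835.73 − 1 = -0.2976, i.e. -29.76%.

-29.76%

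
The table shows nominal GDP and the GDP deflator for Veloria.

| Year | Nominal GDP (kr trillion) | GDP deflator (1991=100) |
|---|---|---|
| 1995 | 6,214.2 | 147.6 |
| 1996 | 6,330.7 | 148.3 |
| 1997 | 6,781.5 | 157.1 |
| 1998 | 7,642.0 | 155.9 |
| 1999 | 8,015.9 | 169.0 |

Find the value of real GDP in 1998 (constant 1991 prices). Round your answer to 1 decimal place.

Real GDP 1998 = 7642.0 / 1.559 = 4901.86.

kr 4,901.9 trillion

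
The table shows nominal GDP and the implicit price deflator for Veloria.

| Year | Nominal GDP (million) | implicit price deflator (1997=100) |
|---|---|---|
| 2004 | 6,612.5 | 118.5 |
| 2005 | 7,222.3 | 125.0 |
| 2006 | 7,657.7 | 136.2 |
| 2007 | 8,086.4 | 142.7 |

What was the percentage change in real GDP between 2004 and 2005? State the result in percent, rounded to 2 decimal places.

Real GDP 2004 = 6612.5/1.185 = 5580.17.
Real GDP 2005 = 7222.3/1.250 = 5777.84.
Change = 5777.84/5580.17 − 1 = 0.0354.

3.54%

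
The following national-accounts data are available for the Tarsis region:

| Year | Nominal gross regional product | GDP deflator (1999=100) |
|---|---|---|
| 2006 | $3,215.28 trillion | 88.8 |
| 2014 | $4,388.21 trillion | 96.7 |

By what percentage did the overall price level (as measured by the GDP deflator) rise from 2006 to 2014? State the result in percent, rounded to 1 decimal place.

8.9%

Price-level change = 96.7 / 88.8 − 1 = 0.0890.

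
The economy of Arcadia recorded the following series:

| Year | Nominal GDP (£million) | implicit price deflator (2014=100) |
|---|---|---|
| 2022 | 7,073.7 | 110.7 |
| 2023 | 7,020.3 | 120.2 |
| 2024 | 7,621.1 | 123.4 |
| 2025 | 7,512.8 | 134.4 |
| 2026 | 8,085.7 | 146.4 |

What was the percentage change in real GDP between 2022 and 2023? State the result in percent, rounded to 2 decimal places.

Real GDP 2022 = 7073.7/1.107 = 6389.97.
Real GDP 2023 = 7020.3/1.202 = 5840.52.
Change = 5840.52/6389.97 − 1 = -0.0860.

-8.60%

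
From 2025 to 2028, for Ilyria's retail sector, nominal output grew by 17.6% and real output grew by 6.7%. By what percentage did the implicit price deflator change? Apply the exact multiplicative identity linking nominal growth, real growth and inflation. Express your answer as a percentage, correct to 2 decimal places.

(1 + g_nom) = (1 + g_real)(1 + π), so π = 1.1760 / 1.0670 − 1 = 0.10216.

10.22%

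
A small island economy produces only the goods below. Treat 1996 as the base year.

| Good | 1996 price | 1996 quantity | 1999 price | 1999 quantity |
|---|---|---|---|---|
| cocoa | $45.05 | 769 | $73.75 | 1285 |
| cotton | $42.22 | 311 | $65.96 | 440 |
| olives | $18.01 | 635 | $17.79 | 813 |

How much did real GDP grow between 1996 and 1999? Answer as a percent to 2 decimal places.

Real GDP 1996 = Nominal GDP 1996 = 45.05·769 + 42.22·311 + 18.01·635 = 59210.22.
Real GDP 1999 (at 1996 prices) = 45.05·1285 + 42.22·440 + 18.01·813 = 91108.18.
Real growth = 91108.18/59210.22 − 1 = 0.5387.

53.87%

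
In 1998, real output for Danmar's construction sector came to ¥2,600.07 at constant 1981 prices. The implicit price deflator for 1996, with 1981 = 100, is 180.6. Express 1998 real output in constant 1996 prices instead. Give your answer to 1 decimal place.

Real output in 1996 prices = Real output in 1981 prices × (P_1996/P_1981) = 2600.07 × 1.806 = 4695.73.

¥4,695.7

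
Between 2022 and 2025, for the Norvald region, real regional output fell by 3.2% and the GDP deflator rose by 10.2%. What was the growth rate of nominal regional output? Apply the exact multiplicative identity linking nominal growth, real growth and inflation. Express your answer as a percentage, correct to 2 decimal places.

6.67%

(1 + g_nom) = (1 + g_real)(1 + π) = 0.9680 × 1.1020 = 1.06674.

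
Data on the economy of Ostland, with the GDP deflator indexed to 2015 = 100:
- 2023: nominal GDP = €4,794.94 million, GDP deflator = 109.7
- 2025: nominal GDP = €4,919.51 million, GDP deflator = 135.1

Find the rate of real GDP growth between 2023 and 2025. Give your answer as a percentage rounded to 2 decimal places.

-16.69%

Real GDP 2023 = 4794.94 / 1.097 = 4370.96.
Real GDP 2025 = 4919.51 / 1.351 = 3641.38.
Real growth = 3641.38 / 4370.96 − 1 = -0.1669.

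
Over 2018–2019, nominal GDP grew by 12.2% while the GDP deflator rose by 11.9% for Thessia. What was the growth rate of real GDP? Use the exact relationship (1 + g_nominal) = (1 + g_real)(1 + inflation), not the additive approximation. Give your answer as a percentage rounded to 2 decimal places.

(1 + g_nom) = (1 + g_real)(1 + π), so g_real = 1.1220 / 1.1190 − 1 = 0.00268.

0.27%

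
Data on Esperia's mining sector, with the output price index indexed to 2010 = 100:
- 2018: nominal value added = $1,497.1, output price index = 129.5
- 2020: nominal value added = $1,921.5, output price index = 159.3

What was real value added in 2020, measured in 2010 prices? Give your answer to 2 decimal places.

Real value added = Nominal / (output price index/100) = 1921.5 / 1.593 = 1206.21.

$1,206.21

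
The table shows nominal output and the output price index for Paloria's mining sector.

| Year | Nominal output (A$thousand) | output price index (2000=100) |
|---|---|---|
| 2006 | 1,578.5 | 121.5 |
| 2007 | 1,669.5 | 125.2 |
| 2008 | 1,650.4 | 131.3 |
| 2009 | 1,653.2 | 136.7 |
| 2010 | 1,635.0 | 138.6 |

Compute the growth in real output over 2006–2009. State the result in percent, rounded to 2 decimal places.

Real output 2006 = 1578.5/1.215 = 1299.18.
Real output 2009 = 1653.2/1.367 = 1209.36.
Change = 1209.36/1299.18 − 1 = -0.0691.

-6.91%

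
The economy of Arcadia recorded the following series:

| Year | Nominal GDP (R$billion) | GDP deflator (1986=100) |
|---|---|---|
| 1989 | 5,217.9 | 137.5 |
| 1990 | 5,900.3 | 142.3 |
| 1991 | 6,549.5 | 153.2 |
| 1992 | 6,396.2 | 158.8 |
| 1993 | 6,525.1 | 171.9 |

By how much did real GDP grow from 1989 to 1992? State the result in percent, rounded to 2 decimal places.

Real GDP 1989 = 5217.9/1.375 = 3794.84.
Real GDP 1992 = 6396.2/1.588 = 4027.83.
Change = 4027.83/3794.84 − 1 = 0.0614.

6.14%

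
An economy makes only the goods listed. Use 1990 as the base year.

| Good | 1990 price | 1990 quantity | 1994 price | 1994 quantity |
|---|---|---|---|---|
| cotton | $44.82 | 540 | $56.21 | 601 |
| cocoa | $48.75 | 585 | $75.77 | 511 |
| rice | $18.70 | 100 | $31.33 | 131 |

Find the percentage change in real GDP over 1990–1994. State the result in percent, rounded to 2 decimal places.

Real GDP 1990 = Nominal GDP 1990 = 44.82·540 + 48.75·585 + 18.70·100 = 54591.55.
Real GDP 1994 (at 1990 prices) = 44.82·601 + 48.75·511 + 18.70·131 = 54297.77.
Real growth = 54297.77/54591.55 − 1 = -0.0054.

-0.54%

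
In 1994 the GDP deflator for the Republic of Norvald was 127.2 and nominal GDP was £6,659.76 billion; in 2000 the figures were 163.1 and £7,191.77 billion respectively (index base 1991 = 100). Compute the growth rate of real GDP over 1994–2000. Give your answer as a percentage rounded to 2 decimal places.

-15.78%

Deflate each year: 1994 → 6659.76/1.272 = 5235.66; 2000 → 7191.77/1.631 = 4409.42.
So real GDP changed by 4409.42/5235.66 − 1 = -0.1578, i.e. -15.78%.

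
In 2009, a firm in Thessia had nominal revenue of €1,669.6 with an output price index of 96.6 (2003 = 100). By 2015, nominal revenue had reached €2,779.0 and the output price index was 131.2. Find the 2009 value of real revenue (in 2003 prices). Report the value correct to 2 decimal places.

Real revenue = Nominal / (output price index/100) = 1669.6 / 0.966 = 1728.36.

€1,728.36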